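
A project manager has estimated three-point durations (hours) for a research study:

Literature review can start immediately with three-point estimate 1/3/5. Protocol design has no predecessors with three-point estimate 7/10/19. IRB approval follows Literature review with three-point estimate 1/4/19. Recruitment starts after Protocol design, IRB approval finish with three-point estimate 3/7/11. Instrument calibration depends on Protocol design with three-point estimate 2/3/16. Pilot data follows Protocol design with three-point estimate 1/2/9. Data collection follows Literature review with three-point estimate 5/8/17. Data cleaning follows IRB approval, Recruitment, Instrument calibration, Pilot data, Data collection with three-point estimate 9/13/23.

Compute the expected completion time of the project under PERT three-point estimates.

32 hours

te_Literature review = (1 + 4·3 + 5)/6 = 18/6 = 3
te_Protocol design = (7 + 4·10 + 19)/6 = 66/6 = 11
te_IRB approval = (1 + 4·4 + 19)/6 = 36/6 = 6
te_Recruitment = (3 + 4·7 + 11)/6 = 42/6 = 7
te_Instrument calibration = (2 + 4·3 + 16)/6 = 30/6 = 5
te_Pilot data = (1 + 4·2 + 9)/6 = 18/6 = 3
te_Data collection = (5 + 4·8 + 17)/6 = 54/6 = 9
te_Data cleaning = (9 + 4·13 + 23)/6 = 84/6 = 14

Forward pass:
ES_Literature review = 0; EF_Literature review = 3
ES_Protocol design = 0; EF_Protocol design = 11
ES_IRB approval = 3; EF_IRB approval = 3+6 = 9
ES_Recruitment = max(EF_Protocol design=11, EF_IRB approval=9) = 11; EF_Recruitment = 11+7 = 18
ES_Instrument calibration = 11; EF_Instrument calibration = 11+5 = 16
ES_Pilot data = 11; EF_Pilot data = 11+3 = 14
ES_Data collection = 3; EF_Data collection = 3+9 = 12
ES_Data cleaning = max(EF_IRB approval=9, EF_Recruitment=18, EF_Instrument calibration=16, EF_Pilot data=14, EF_Data collection=12) = 18; EF_Data cleaning = 18+14 = 32
Expected project duration μ = 32 hours. Critical path: Protocol design → Recruitment → Data cleaning.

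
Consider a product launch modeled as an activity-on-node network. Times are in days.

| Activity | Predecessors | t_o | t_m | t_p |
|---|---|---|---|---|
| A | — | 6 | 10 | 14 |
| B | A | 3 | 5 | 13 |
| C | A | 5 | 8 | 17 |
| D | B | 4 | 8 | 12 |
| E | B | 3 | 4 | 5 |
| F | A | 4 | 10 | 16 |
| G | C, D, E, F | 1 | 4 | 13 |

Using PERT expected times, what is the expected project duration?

te_A = (6 + 4·10 + 14)/6 = 60/6 = 10
te_B = (3 + 4·5 + 13)/6 = 36/6 = 6
te_C = (5 + 4·8 + 17)/6 = 54/6 = 9
te_D = (4 + 4·8 + 12)/6 = 48/6 = 8
te_E = (3 + 4·4 + 5)/6 = 24/6 = 4
te_F = (4 + 4·10 + 16)/6 = 60/6 = 10
te_G = (1 + 4·4 + 13)/6 = 30/6 = 5

Forward pass:
ES_A = 0; EF_A = 10
ES_B = 10; EF_B = 10+6 = 16
ES_C = 10; EF_C = 10+9 = 19
ES_D = 16; EF_D = 16+8 = 24
ES_E = 16; EF_E = 16+4 = 20
ES_F = 10; EF_F = 10+10 = 20
ES_G = max(EF_C=19, EF_D=24, EF_E=20, EF_F=20) = 24; EF_G = 24+5 = 29
Expected project duration μ = 29 days. Critical path: A → B → D → G.

29 days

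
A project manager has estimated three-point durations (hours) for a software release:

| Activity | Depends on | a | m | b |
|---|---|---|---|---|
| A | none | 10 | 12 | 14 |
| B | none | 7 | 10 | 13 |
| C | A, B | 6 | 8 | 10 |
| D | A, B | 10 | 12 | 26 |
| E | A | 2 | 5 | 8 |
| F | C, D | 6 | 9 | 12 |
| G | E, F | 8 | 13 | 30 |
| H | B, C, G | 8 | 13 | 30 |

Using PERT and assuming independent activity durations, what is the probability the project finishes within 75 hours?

te_A = (10 + 4·12 + 14)/6 = 72/6 = 12; σ²_A = ((14−10)/6)² = 0.444
te_B = (7 + 4·10 + 13)/6 = 60/6 = 10; σ²_B = ((13−7)/6)² = 1.000
te_C = (6 + 4·8 + 10)/6 = 48/6 = 8; σ²_C = ((10−6)/6)² = 0.444
te_D = (10 + 4·12 + 26)/6 = 84/6 = 14; σ²_D = ((26−10)/6)² = 7.111
te_E = (2 + 4·5 + 8)/6 = 30/6 = 5; σ²_E = ((8−2)/6)² = 1.000
te_F = (6 + 4·9 + 12)/6 = 54/6 = 9; σ²_F = ((12−6)/6)² = 1.000
te_G = (8 + 4·13 + 30)/6 = 90/6 = 15; σ²_G = ((30−8)/6)² = 13.444
te_H = (8 + 4·13 + 30)/6 = 90/6 = 15; σ²_H = ((30−8)/6)² = 13.444

Forward pass:
ES_A = 0; EF_A = 12
ES_B = 0; EF_B = 10
ES_C = max(EF_A=12, EF_B=10) = 12; EF_C = 12+8 = 20
ES_D = max(EF_A=12, EF_B=10) = 12; EF_D = 12+14 = 26
ES_E = 12; EF_E = 12+5 = 17
ES_F = max(EF_C=20, EF_D=26) = 26; EF_F = 26+9 = 35
ES_G = max(EF_E=17, EF_F=35) = 35; EF_G = 35+15 = 50
ES_H = max(EF_B=10, EF_C=20, EF_G=50) = 50; EF_H = 50+15 = 65
Expected project duration μ = 65 hours. Critical path: A → D → F → G → H.

Variance along critical path = 0.444 + 7.111 + 1.000 + 13.444 + 13.444 = 35.444; σ = √35.444 = 5.954 hours.
Z = (75 − 65) / 5.954 = 1.680
P(T ≤ 75) = Φ(1.680) ≈ 0.953

0.953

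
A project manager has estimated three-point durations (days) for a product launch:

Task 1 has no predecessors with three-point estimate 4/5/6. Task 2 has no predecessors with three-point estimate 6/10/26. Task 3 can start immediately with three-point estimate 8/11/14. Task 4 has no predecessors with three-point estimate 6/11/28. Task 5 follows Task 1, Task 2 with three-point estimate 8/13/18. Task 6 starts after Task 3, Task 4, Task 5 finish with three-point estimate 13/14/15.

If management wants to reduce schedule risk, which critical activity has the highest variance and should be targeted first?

te_Task 1 = (4 + 4·5 + 6)/6 = 30/6 = 5; σ²_Task 1 = ((6−4)/6)² = 0.111
te_Task 2 = (6 + 4·10 + 26)/6 = 72/6 = 12; σ²_Task 2 = ((26−6)/6)² = 11.111
te_Task 3 = (8 + 4·11 + 14)/6 = 66/6 = 11; σ²_Task 3 = ((14−8)/6)² = 1.000
te_Task 4 = (6 + 4·11 + 28)/6 = 78/6 = 13; σ²_Task 4 = ((28−6)/6)² = 13.444
te_Task 5 = (8 + 4·13 + 18)/6 = 78/6 = 13; σ²_Task 5 = ((18−8)/6)² = 2.778
te_Task 6 = (13 + 4·14 + 15)/6 = 84/6 = 14; σ²_Task 6 = ((15−13)/6)² = 0.111

Forward pass:
ES_Task 1 = 0; EF_Task 1 = 5
ES_Task 2 = 0; EF_Task 2 = 12
ES_Task 3 = 0; EF_Task 3 = 11
ES_Task 4 = 0; EF_Task 4 = 13
ES_Task 5 = max(EF_Task 1=5, EF_Task 2=12) = 12; EF_Task 5 = 12+13 = 25
ES_Task 6 = max(EF_Task 3=11, EF_Task 4=13, EF_Task 5=25) = 25; EF_Task 6 = 25+14 = 39
Expected project duration μ = 39 days. Critical path: Task 2 → Task 5 → Task 6.

Variances on critical path: σ²_Task 2=11.111, σ²_Task 5=2.778, σ²_Task 6=0.111.
Largest is σ²_Task 2 = 11.111.

Task 2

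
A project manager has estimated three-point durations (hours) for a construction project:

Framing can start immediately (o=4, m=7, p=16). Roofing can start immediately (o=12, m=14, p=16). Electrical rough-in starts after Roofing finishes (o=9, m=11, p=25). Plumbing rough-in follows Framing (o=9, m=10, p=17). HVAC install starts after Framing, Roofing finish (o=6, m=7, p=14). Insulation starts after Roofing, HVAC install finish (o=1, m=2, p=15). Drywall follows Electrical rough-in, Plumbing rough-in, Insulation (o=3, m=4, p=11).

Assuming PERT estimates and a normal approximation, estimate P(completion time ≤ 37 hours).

te_Framing = (4 + 4·7 + 16)/6 = 48/6 = 8; σ²_Framing = ((16−4)/6)² = 4.000
te_Roofing = (12 + 4·14 + 16)/6 = 84/6 = 14; σ²_Roofing = ((16−12)/6)² = 0.444
te_Electrical rough-in = (9 + 4·11 + 25)/6 = 78/6 = 13; σ²_Electrical rough-in = ((25−9)/6)² = 7.111
te_Plumbing rough-in = (9 + 4·10 + 17)/6 = 66/6 = 11; σ²_Plumbing rough-in = ((17−9)/6)² = 1.778
te_HVAC install = (6 + 4·7 + 14)/6 = 48/6 = 8; σ²_HVAC install = ((14−6)/6)² = 1.778
te_Insulation = (1 + 4·2 + 15)/6 = 24/6 = 4; σ²_Insulation = ((15−1)/6)² = 5.444
te_Drywall = (3 + 4·4 + 11)/6 = 30/6 = 5; σ²_Drywall = ((11−3)/6)² = 1.778

Forward pass:
ES_Framing = 0; EF_Framing = 8
ES_Roofing = 0; EF_Roofing = 14
ES_Electrical rough-in = 14; EF_Electrical rough-in = 14+13 = 27
ES_Plumbing rough-in = 8; EF_Plumbing rough-in = 8+11 = 19
ES_HVAC install = max(EF_Framing=8, EF_Roofing=14) = 14; EF_HVAC install = 14+8 = 22
ES_Insulation = max(EF_Roofing=14, EF_HVAC install=22) = 22; EF_Insulation = 22+4 = 26
ES_Drywall = max(EF_Electrical rough-in=27, EF_Plumbing rough-in=19, EF_Insulation=26) = 27; EF_Drywall = 27+5 = 32
Expected project duration μ = 32 hours. Critical path: Roofing → Electrical rough-in → Drywall.

Variance along critical path = 0.444 + 7.111 + 1.778 = 9.333; σ = √9.333 = 3.055 hours.
Z = (37 − 32) / 3.055 = 1.637
P(T ≤ 37) = Φ(1.637) ≈ 0.949

0.949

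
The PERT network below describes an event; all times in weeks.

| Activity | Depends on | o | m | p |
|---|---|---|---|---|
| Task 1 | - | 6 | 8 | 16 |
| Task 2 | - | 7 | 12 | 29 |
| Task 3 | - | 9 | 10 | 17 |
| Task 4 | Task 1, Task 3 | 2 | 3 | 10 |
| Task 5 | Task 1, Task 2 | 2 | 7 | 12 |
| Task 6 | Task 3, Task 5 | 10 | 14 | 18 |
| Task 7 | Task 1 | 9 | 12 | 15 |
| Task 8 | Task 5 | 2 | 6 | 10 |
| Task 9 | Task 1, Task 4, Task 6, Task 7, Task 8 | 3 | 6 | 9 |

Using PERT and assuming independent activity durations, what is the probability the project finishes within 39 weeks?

0.323

te_Task 1 = (6 + 4·8 + 16)/6 = 54/6 = 9; σ²_Task 1 = ((16−6)/6)² = 2.778
te_Task 2 = (7 + 4·12 + 29)/6 = 84/6 = 14; σ²_Task 2 = ((29−7)/6)² = 13.444
te_Task 3 = (9 + 4·10 + 17)/6 = 66/6 = 11; σ²_Task 3 = ((17−9)/6)² = 1.778
te_Task 4 = (2 + 4·3 + 10)/6 = 24/6 = 4; σ²_Task 4 = ((10−2)/6)² = 1.778
te_Task 5 = (2 + 4·7 + 12)/6 = 42/6 = 7; σ²_Task 5 = ((12−2)/6)² = 2.778
te_Task 6 = (10 + 4·14 + 18)/6 = 84/6 = 14; σ²_Task 6 = ((18−10)/6)² = 1.778
te_Task 7 = (9 + 4·12 + 15)/6 = 72/6 = 12; σ²_Task 7 = ((15−9)/6)² = 1.000
te_Task 8 = (2 + 4·6 + 10)/6 = 36/6 = 6; σ²_Task 8 = ((10−2)/6)² = 1.778
te_Task 9 = (3 + 4·6 + 9)/6 = 36/6 = 6; σ²_Task 9 = ((9−3)/6)² = 1.000

Forward pass:
ES_Task 1 = 0; EF_Task 1 = 9
ES_Task 2 = 0; EF_Task 2 = 14
ES_Task 3 = 0; EF_Task 3 = 11
ES_Task 4 = max(EF_Task 1=9, EF_Task 3=11) = 11; EF_Task 4 = 11+4 = 15
ES_Task 5 = max(EF_Task 1=9, EF_Task 2=14) = 14; EF_Task 5 = 14+7 = 21
ES_Task 6 = max(EF_Task 3=11, EF_Task 5=21) = 21; EF_Task 6 = 21+14 = 35
ES_Task 7 = 9; EF_Task 7 = 9+12 = 21
ES_Task 8 = 21; EF_Task 8 = 21+6 = 27
ES_Task 9 = max(EF_Task 1=9, EF_Task 4=15, EF_Task 6=35, EF_Task 7=21, EF_Task 8=27) = 35; EF_Task 9 = 35+6 = 41
Expected project duration μ = 41 weeks. Critical path: Task 2 → Task 5 → Task 6 → Task 9.

Variance along critical path = 13.444 + 2.778 + 1.778 + 1.000 = 19.000; σ = √19.000 = 4.359 weeks.
Z = (39 − 41) / 4.359 = -0.459
P(T ≤ 39) = Φ(-0.459) ≈ 0.323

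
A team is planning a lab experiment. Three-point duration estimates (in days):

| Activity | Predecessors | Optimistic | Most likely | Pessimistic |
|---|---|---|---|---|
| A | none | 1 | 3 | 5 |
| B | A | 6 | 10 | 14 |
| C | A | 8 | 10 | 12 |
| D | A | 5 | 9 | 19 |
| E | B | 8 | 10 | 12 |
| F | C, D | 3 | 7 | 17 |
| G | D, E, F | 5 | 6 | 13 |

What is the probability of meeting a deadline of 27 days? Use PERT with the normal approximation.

0.077

te_A = (1 + 4·3 + 5)/6 = 18/6 = 3; σ²_A = ((5−1)/6)² = 0.444
te_B = (6 + 4·10 + 14)/6 = 60/6 = 10; σ²_B = ((14−6)/6)² = 1.778
te_C = (8 + 4·10 + 12)/6 = 60/6 = 10; σ²_C = ((12−8)/6)² = 0.444
te_D = (5 + 4·9 + 19)/6 = 60/6 = 10; σ²_D = ((19−5)/6)² = 5.444
te_E = (8 + 4·10 + 12)/6 = 60/6 = 10; σ²_E = ((12−8)/6)² = 0.444
te_F = (3 + 4·7 + 17)/6 = 48/6 = 8; σ²_F = ((17−3)/6)² = 5.444
te_G = (5 + 4·6 + 13)/6 = 42/6 = 7; σ²_G = ((13−5)/6)² = 1.778

Forward pass:
ES_A = 0; EF_A = 3
ES_B = 3; EF_B = 3+10 = 13
ES_C = 3; EF_C = 3+10 = 13
ES_D = 3; EF_D = 3+10 = 13
ES_E = 13; EF_E = 13+10 = 23
ES_F = max(EF_C=13, EF_D=13) = 13; EF_F = 13+8 = 21
ES_G = max(EF_D=13, EF_E=23, EF_F=21) = 23; EF_G = 23+7 = 30
Expected project duration μ = 30 days. Critical path: A → B → E → G.

Variance along critical path = 0.444 + 1.778 + 0.444 + 1.778 = 4.444; σ = √4.444 = 2.108 days.
Z = (27 − 30) / 2.108 = -1.423
P(T ≤ 27) = Φ(-1.423) ≈ 0.077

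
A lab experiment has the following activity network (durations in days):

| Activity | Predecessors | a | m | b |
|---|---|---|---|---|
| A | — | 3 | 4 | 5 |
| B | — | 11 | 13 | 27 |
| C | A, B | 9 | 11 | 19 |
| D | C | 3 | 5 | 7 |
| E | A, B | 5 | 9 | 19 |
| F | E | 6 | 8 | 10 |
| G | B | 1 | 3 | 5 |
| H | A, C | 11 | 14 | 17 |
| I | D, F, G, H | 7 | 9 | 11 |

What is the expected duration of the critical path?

50 days

te_A = (3 + 4·4 + 5)/6 = 24/6 = 4
te_B = (11 + 4·13 + 27)/6 = 90/6 = 15
te_C = (9 + 4·11 + 19)/6 = 72/6 = 12
te_D = (3 + 4·5 + 7)/6 = 30/6 = 5
te_E = (5 + 4·9 + 19)/6 = 60/6 = 10
te_F = (6 + 4·8 + 10)/6 = 48/6 = 8
te_G = (1 + 4·3 + 5)/6 = 18/6 = 3
te_H = (11 + 4·14 + 17)/6 = 84/6 = 14
te_I = (7 + 4·9 + 11)/6 = 54/6 = 9

Forward pass:
ES_A = 0; EF_A = 4
ES_B = 0; EF_B = 15
ES_C = max(EF_A=4, EF_B=15) = 15; EF_C = 15+12 = 27
ES_D = 27; EF_D = 27+5 = 32
ES_E = max(EF_A=4, EF_B=15) = 15; EF_E = 15+10 = 25
ES_F = 25; EF_F = 25+8 = 33
ES_G = 15; EF_G = 15+3 = 18
ES_H = max(EF_A=4, EF_C=27) = 27; EF_H = 27+14 = 41
ES_I = max(EF_D=32, EF_F=33, EF_G=18, EF_H=41) = 41; EF_I = 41+9 = 50
Expected project duration μ = 50 days. Critical path: B → C → H → I.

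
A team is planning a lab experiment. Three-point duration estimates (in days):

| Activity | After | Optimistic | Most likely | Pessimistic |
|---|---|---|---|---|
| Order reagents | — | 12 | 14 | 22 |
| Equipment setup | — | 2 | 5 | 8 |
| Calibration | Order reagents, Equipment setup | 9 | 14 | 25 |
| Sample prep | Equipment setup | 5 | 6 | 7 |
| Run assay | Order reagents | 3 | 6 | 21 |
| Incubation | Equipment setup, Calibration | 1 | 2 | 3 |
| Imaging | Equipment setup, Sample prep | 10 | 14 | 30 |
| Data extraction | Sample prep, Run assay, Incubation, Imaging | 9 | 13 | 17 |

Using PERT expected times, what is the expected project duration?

te_Order reagents = (12 + 4·14 + 22)/6 = 90/6 = 15
te_Equipment setup = (2 + 4·5 + 8)/6 = 30/6 = 5
te_Calibration = (9 + 4·14 + 25)/6 = 90/6 = 15
te_Sample prep = (5 + 4·6 + 7)/6 = 36/6 = 6
te_Run assay = (3 + 4·6 + 21)/6 = 48/6 = 8
te_Incubation = (1 + 4·2 + 3)/6 = 12/6 = 2
te_Imaging = (10 + 4·14 + 30)/6 = 96/6 = 16
te_Data extraction = (9 + 4·13 + 17)/6 = 78/6 = 13

Forward pass:
ES_Order reagents = 0; EF_Order reagents = 15
ES_Equipment setup = 0; EF_Equipment setup = 5
ES_Calibration = max(EF_Order reagents=15, EF_Equipment setup=5) = 15; EF_Calibration = 15+15 = 30
ES_Sample prep = 5; EF_Sample prep = 5+6 = 11
ES_Run assay = 15; EF_Run assay = 15+8 = 23
ES_Incubation = max(EF_Equipment setup=5, EF_Calibration=30) = 30; EF_Incubation = 30+2 = 32
ES_Imaging = max(EF_Equipment setup=5, EF_Sample prep=11) = 11; EF_Imaging = 11+16 = 27
ES_Data extraction = max(EF_Sample prep=11, EF_Run assay=23, EF_Incubation=32, EF_Imaging=27) = 32; EF_Data extraction = 32+13 = 45
Expected project duration μ = 45 days. Critical path: Order reagents → Calibration → Incubation → Data extraction.

45 days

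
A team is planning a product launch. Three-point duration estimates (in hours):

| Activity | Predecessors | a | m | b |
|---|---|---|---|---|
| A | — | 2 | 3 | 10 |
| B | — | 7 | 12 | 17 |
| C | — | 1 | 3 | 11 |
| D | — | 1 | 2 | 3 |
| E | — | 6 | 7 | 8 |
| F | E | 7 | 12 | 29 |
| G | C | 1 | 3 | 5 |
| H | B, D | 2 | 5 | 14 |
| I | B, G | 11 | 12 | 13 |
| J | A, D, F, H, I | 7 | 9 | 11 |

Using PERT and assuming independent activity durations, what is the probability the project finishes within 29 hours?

te_A = (2 + 4·3 + 10)/6 = 24/6 = 4; σ²_A = ((10−2)/6)² = 1.778
te_B = (7 + 4·12 + 17)/6 = 72/6 = 12; σ²_B = ((17−7)/6)² = 2.778
te_C = (1 + 4·3 + 11)/6 = 24/6 = 4; σ²_C = ((11−1)/6)² = 2.778
te_D = (1 + 4·2 + 3)/6 = 12/6 = 2; σ²_D = ((3−1)/6)² = 0.111
te_E = (6 + 4·7 + 8)/6 = 42/6 = 7; σ²_E = ((8−6)/6)² = 0.111
te_F = (7 + 4·12 + 29)/6 = 84/6 = 14; σ²_F = ((29−7)/6)² = 13.444
te_G = (1 + 4·3 + 5)/6 = 18/6 = 3; σ²_G = ((5−1)/6)² = 0.444
te_H = (2 + 4·5 + 14)/6 = 36/6 = 6; σ²_H = ((14−2)/6)² = 4.000
te_I = (11 + 4·12 + 13)/6 = 72/6 = 12; σ²_I = ((13−11)/6)² = 0.111
te_J = (7 + 4·9 + 11)/6 = 54/6 = 9; σ²_J = ((11−7)/6)² = 0.444

Forward pass:
ES_A = 0; EF_A = 4
ES_B = 0; EF_B = 12
ES_C = 0; EF_C = 4
ES_D = 0; EF_D = 2
ES_E = 0; EF_E = 7
ES_F = 7; EF_F = 7+14 = 21
ES_G = 4; EF_G = 4+3 = 7
ES_H = max(EF_B=12, EF_D=2) = 12; EF_H = 12+6 = 18
ES_I = max(EF_B=12, EF_G=7) = 12; EF_I = 12+12 = 24
ES_J = max(EF_A=4, EF_D=2, EF_F=21, EF_H=18, EF_I=24) = 24; EF_J = 24+9 = 33
Expected project duration μ = 33 hours. Critical path: B → I → J.

Variance along critical path = 2.778 + 0.111 + 0.444 = 3.333; σ = √3.333 = 1.826 hours.
Z = (29 − 33) / 1.826 = -2.191
P(T ≤ 29) = Φ(-2.191) ≈ 0.014

0.014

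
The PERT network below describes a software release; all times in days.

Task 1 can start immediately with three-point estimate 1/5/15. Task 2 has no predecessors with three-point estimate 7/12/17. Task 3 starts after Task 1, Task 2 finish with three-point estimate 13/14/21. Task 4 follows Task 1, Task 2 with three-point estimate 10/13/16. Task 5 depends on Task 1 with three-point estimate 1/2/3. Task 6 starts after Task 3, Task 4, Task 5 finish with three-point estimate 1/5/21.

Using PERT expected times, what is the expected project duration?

te_Task 1 = (1 + 4·5 + 15)/6 = 36/6 = 6
te_Task 2 = (7 + 4·12 + 17)/6 = 72/6 = 12
te_Task 3 = (13 + 4·14 + 21)/6 = 90/6 = 15
te_Task 4 = (10 + 4·13 + 16)/6 = 78/6 = 13
te_Task 5 = (1 + 4·2 + 3)/6 = 12/6 = 2
te_Task 6 = (1 + 4·5 + 21)/6 = 42/6 = 7

Forward pass:
ES_Task 1 = 0; EF_Task 1 = 6
ES_Task 2 = 0; EF_Task 2 = 12
ES_Task 3 = max(EF_Task 1=6, EF_Task 2=12) = 12; EF_Task 3 = 12+15 = 27
ES_Task 4 = max(EF_Task 1=6, EF_Task 2=12) = 12; EF_Task 4 = 12+13 = 25
ES_Task 5 = 6; EF_Task 5 = 6+2 = 8
ES_Task 6 = max(EF_Task 3=27, EF_Task 4=25, EF_Task 5=8) = 27; EF_Task 6 = 27+7 = 34
Expected project duration μ = 34 days. Critical path: Task 2 → Task 3 → Task 6.

34 days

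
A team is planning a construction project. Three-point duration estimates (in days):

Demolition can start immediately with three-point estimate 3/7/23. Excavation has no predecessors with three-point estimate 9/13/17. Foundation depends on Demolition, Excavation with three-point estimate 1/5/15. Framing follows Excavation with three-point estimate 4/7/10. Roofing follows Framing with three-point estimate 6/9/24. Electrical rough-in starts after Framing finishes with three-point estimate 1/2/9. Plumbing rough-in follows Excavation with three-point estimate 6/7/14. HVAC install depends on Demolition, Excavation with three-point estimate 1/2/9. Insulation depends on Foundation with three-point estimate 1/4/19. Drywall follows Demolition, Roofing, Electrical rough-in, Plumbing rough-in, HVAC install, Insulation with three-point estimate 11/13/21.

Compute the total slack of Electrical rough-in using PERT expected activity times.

te_Demolition = (3 + 4·7 + 23)/6 = 54/6 = 9
te_Excavation = (9 + 4·13 + 17)/6 = 78/6 = 13
te_Foundation = (1 + 4·5 + 15)/6 = 36/6 = 6
te_Framing = (4 + 4·7 + 10)/6 = 42/6 = 7
te_Roofing = (6 + 4·9 + 24)/6 = 66/6 = 11
te_Electrical rough-in = (1 + 4·2 + 9)/6 = 18/6 = 3
te_Plumbing rough-in = (6 + 4·7 + 14)/6 = 48/6 = 8
te_HVAC install = (1 + 4·2 + 9)/6 = 18/6 = 3
te_Insulation = (1 + 4·4 + 19)/6 = 36/6 = 6
te_Drywall = (11 + 4·13 + 21)/6 = 84/6 = 14

Forward pass:
ES_Demolition = 0; EF_Demolition = 9
ES_Excavation = 0; EF_Excavation = 13
ES_Foundation = max(EF_Demolition=9, EF_Excavation=13) = 13; EF_Foundation = 13+6 = 19
ES_Framing = 13; EF_Framing = 13+7 = 20
ES_Roofing = 20; EF_Roofing = 20+11 = 31
ES_Electrical rough-in = 20; EF_Electrical rough-in = 20+3 = 23
ES_Plumbing rough-in = 13; EF_Plumbing rough-in = 13+8 = 21
ES_HVAC install = max(EF_Demolition=9, EF_Excavation=13) = 13; EF_HVAC install = 13+3 = 16
ES_Insulation = 19; EF_Insulation = 19+6 = 25
ES_Drywall = max(EF_Demolition=9, EF_Roofing=31, EF_Electrical rough-in=23, EF_Plumbing rough-in=21, EF_HVAC install=16, EF_Insulation=25) = 31; EF_Drywall = 31+14 = 45
Expected project duration μ = 45 days. Critical path: Excavation → Framing → Roofing → Drywall.

Backward pass:
LF_Drywall = 45; LS_Drywall = 45−14 = 31
LF_Insulation = LS_Drywall = 31; LS_Insulation = 31−6 = 25
LF_HVAC install = LS_Drywall = 31; LS_HVAC install = 31−3 = 28
LF_Plumbing rough-in = LS_Drywall = 31; LS_Plumbing rough-in = 31−8 = 23
LF_Electrical rough-in = LS_Drywall = 31; LS_Electrical rough-in = 31−3 = 28
LF_Roofing = LS_Drywall = 31; LS_Roofing = 31−11 = 20
LF_Framing = min(LS_Roofing=20, LS_Electrical rough-in=28) = 20; LS_Framing = 20−7 = 13
LF_Foundation = LS_Insulation = 25; LS_Foundation = 25−6 = 19
LF_Excavation = min(LS_Foundation=19, LS_Framing=13, LS_Plumbing rough-in=23, LS_HVAC install=28) = 13; LS_Excavation = 13−13 = 0
LF_Demolition = min(LS_Foundation=19, LS_HVAC install=28, LS_Drywall=31) = 19; LS_Demolition = 19−9 = 10
Slack_Electrical rough-in = LS_Electrical rough-in − ES_Electrical rough-in = 28 − 20 = 8

8 days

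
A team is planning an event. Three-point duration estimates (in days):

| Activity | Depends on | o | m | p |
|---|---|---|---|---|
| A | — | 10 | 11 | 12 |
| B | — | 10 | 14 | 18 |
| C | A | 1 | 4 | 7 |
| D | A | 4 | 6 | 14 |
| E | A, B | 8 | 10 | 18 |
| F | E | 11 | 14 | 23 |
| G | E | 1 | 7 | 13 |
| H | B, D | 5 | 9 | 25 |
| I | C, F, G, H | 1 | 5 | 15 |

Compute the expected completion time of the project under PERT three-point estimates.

46 days

te_A = (10 + 4·11 + 12)/6 = 66/6 = 11
te_B = (10 + 4·14 + 18)/6 = 84/6 = 14
te_C = (1 + 4·4 + 7)/6 = 24/6 = 4
te_D = (4 + 4·6 + 14)/6 = 42/6 = 7
te_E = (8 + 4·10 + 18)/6 = 66/6 = 11
te_F = (11 + 4·14 + 23)/6 = 90/6 = 15
te_G = (1 + 4·7 + 13)/6 = 42/6 = 7
te_H = (5 + 4·9 + 25)/6 = 66/6 = 11
te_I = (1 + 4·5 + 15)/6 = 36/6 = 6

Forward pass:
ES_A = 0; EF_A = 11
ES_B = 0; EF_B = 14
ES_C = 11; EF_C = 11+4 = 15
ES_D = 11; EF_D = 11+7 = 18
ES_E = max(EF_A=11, EF_B=14) = 14; EF_E = 14+11 = 25
ES_F = 25; EF_F = 25+15 = 40
ES_G = 25; EF_G = 25+7 = 32
ES_H = max(EF_B=14, EF_D=18) = 18; EF_H = 18+11 = 29
ES_I = max(EF_C=15, EF_F=40, EF_G=32, EF_H=29) = 40; EF_I = 40+6 = 46
Expected project duration μ = 46 days. Critical path: B → E → F → I.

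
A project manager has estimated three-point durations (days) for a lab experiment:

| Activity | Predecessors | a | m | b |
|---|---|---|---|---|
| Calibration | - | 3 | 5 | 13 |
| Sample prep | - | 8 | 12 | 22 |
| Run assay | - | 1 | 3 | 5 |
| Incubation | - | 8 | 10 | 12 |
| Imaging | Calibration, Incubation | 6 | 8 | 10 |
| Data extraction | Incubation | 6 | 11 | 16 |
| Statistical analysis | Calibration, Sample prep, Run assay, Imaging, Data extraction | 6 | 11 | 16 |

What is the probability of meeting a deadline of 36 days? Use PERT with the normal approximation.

te_Calibration = (3 + 4·5 + 13)/6 = 36/6 = 6; σ²_Calibration = ((13−3)/6)² = 2.778
te_Sample prep = (8 + 4·12 + 22)/6 = 78/6 = 13; σ²_Sample prep = ((22−8)/6)² = 5.444
te_Run assay = (1 + 4·3 + 5)/6 = 18/6 = 3; σ²_Run assay = ((5−1)/6)² = 0.444
te_Incubation = (8 + 4·10 + 12)/6 = 60/6 = 10; σ²_Incubation = ((12−8)/6)² = 0.444
te_Imaging = (6 + 4·8 + 10)/6 = 48/6 = 8; σ²_Imaging = ((10−6)/6)² = 0.444
te_Data extraction = (6 + 4·11 + 16)/6 = 66/6 = 11; σ²_Data extraction = ((16−6)/6)² = 2.778
te_Statistical analysis = (6 + 4·11 + 16)/6 = 66/6 = 11; σ²_Statistical analysis = ((16−6)/6)² = 2.778

Forward pass:
ES_Calibration = 0; EF_Calibration = 6
ES_Sample prep = 0; EF_Sample prep = 13
ES_Run assay = 0; EF_Run assay = 3
ES_Incubation = 0; EF_Incubation = 10
ES_Imaging = max(EF_Calibration=6, EF_Incubation=10) = 10; EF_Imaging = 10+8 = 18
ES_Data extraction = 10; EF_Data extraction = 10+11 = 21
ES_Statistical analysis = max(EF_Calibration=6, EF_Sample prep=13, EF_Run assay=3, EF_Imaging=18, EF_Data extraction=21) = 21; EF_Statistical analysis = 21+11 = 32
Expected project duration μ = 32 days. Critical path: Incubation → Data extraction → Statistical analysis.

Variance along critical path = 0.444 + 2.778 + 2.778 = 6.000; σ = √6.000 = 2.449 days.
Z = (36 − 32) / 2.449 = 1.633
P(T ≤ 36) = Φ(1.633) ≈ 0.949

0.949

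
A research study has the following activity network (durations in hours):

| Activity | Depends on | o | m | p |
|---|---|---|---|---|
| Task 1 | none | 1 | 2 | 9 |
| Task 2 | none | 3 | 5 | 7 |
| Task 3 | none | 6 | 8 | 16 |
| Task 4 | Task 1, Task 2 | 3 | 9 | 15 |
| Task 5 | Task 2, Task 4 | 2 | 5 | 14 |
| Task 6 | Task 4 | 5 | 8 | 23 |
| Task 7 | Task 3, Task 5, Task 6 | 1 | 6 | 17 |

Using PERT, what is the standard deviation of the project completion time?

4.53 hours

te_Task 1 = (1 + 4·2 + 9)/6 = 18/6 = 3; σ²_Task 1 = ((9−1)/6)² = 1.778
te_Task 2 = (3 + 4·5 + 7)/6 = 30/6 = 5; σ²_Task 2 = ((7−3)/6)² = 0.444
te_Task 3 = (6 + 4·8 + 16)/6 = 54/6 = 9; σ²_Task 3 = ((16−6)/6)² = 2.778
te_Task 4 = (3 + 4·9 + 15)/6 = 54/6 = 9; σ²_Task 4 = ((15−3)/6)² = 4.000
te_Task 5 = (2 + 4·5 + 14)/6 = 36/6 = 6; σ²_Task 5 = ((14−2)/6)² = 4.000
te_Task 6 = (5 + 4·8 + 23)/6 = 60/6 = 10; σ²_Task 6 = ((23−5)/6)² = 9.000
te_Task 7 = (1 + 4·6 + 17)/6 = 42/6 = 7; σ²_Task 7 = ((17−1)/6)² = 7.111

Forward pass:
ES_Task 1 = 0; EF_Task 1 = 3
ES_Task 2 = 0; EF_Task 2 = 5
ES_Task 3 = 0; EF_Task 3 = 9
ES_Task 4 = max(EF_Task 1=3, EF_Task 2=5) = 5; EF_Task 4 = 5+9 = 14
ES_Task 5 = max(EF_Task 2=5, EF_Task 4=14) = 14; EF_Task 5 = 14+6 = 20
ES_Task 6 = 14; EF_Task 6 = 14+10 = 24
ES_Task 7 = max(EF_Task 3=9, EF_Task 5=20, EF_Task 6=24) = 24; EF_Task 7 = 24+7 = 31
Expected project duration μ = 31 hours. Critical path: Task 2 → Task 4 → Task 6 → Task 7.

Variance along critical path = 0.444 + 4.000 + 9.000 + 7.111 = 20.556
σ = √20.556 = 4.534 hours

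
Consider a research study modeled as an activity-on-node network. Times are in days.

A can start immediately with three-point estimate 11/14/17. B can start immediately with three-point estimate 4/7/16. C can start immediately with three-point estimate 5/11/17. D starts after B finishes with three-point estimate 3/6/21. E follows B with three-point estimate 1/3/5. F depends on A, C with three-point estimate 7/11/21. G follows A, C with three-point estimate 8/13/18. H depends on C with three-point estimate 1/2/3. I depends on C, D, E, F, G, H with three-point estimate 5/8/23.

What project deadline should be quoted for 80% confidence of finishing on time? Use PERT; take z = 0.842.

te_A = (11 + 4·14 + 17)/6 = 84/6 = 14; σ²_A = ((17−11)/6)² = 1.000
te_B = (4 + 4·7 + 16)/6 = 48/6 = 8; σ²_B = ((16−4)/6)² = 4.000
te_C = (5 + 4·11 + 17)/6 = 66/6 = 11; σ²_C = ((17−5)/6)² = 4.000
te_D = (3 + 4·6 + 21)/6 = 48/6 = 8; σ²_D = ((21−3)/6)² = 9.000
te_E = (1 + 4·3 + 5)/6 = 18/6 = 3; σ²_E = ((5−1)/6)² = 0.444
te_F = (7 + 4·11 + 21)/6 = 72/6 = 12; σ²_F = ((21−7)/6)² = 5.444
te_G = (8 + 4·13 + 18)/6 = 78/6 = 13; σ²_G = ((18−8)/6)² = 2.778
te_H = (1 + 4·2 + 3)/6 = 12/6 = 2; σ²_H = ((3−1)/6)² = 0.111
te_I = (5 + 4·8 + 23)/6 = 60/6 = 10; σ²_I = ((23−5)/6)² = 9.000

Forward pass:
ES_A = 0; EF_A = 14
ES_B = 0; EF_B = 8
ES_C = 0; EF_C = 11
ES_D = 8; EF_D = 8+8 = 16
ES_E = 8; EF_E = 8+3 = 11
ES_F = max(EF_A=14, EF_C=11) = 14; EF_F = 14+12 = 26
ES_G = max(EF_A=14, EF_C=11) = 14; EF_G = 14+13 = 27
ES_H = 11; EF_H = 11+2 = 13
ES_I = max(EF_C=11, EF_D=16, EF_E=11, EF_F=26, EF_G=27, EF_H=13) = 27; EF_I = 27+10 = 37
Expected project duration μ = 37 days. Critical path: A → G → I.

Variance along critical path = 1.000 + 2.778 + 9.000 = 12.778; σ = 3.575 days.
D = μ + z·σ = 37 + 0.842·3.575 = 40.0 days

40.0 days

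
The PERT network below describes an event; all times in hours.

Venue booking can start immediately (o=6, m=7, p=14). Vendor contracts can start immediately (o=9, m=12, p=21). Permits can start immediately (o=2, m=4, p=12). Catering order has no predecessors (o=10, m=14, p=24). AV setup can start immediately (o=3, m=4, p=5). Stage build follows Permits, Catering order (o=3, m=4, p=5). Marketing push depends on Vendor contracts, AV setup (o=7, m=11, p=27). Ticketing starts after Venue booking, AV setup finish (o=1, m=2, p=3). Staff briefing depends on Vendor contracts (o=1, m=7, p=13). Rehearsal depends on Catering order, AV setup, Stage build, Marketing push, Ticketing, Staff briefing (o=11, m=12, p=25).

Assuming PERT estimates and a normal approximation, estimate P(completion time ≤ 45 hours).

te_Venue booking = (6 + 4·7 + 14)/6 = 48/6 = 8; σ²_Venue booking = ((14−6)/6)² = 1.778
te_Vendor contracts = (9 + 4·12 + 21)/6 = 78/6 = 13; σ²_Vendor contracts = ((21−9)/6)² = 4.000
te_Permits = (2 + 4·4 + 12)/6 = 30/6 = 5; σ²_Permits = ((12−2)/6)² = 2.778
te_Catering order = (10 + 4·14 + 24)/6 = 90/6 = 15; σ²_Catering order = ((24−10)/6)² = 5.444
te_AV setup = (3 + 4·4 + 5)/6 = 24/6 = 4; σ²_AV setup = ((5−3)/6)² = 0.111
te_Stage build = (3 + 4·4 + 5)/6 = 24/6 = 4; σ²_Stage build = ((5−3)/6)² = 0.111
te_Marketing push = (7 + 4·11 + 27)/6 = 78/6 = 13; σ²_Marketing push = ((27−7)/6)² = 11.111
te_Ticketing = (1 + 4·2 + 3)/6 = 12/6 = 2; σ²_Ticketing = ((3−1)/6)² = 0.111
te_Staff briefing = (1 + 4·7 + 13)/6 = 42/6 = 7; σ²_Staff briefing = ((13−1)/6)² = 4.000
te_Rehearsal = (11 + 4·12 + 25)/6 = 84/6 = 14; σ²_Rehearsal = ((25−11)/6)² = 5.444

Forward pass:
ES_Venue booking = 0; EF_Venue booking = 8
ES_Vendor contracts = 0; EF_Vendor contracts = 13
ES_Permits = 0; EF_Permits = 5
ES_Catering order = 0; EF_Catering order = 15
ES_AV setup = 0; EF_AV setup = 4
ES_Stage build = max(EF_Permits=5, EF_Catering order=15) = 15; EF_Stage build = 15+4 = 19
ES_Marketing push = max(EF_Vendor contracts=13, EF_AV setup=4) = 13; EF_Marketing push = 13+13 = 26
ES_Ticketing = max(EF_Venue booking=8, EF_AV setup=4) = 8; EF_Ticketing = 8+2 = 10
ES_Staff briefing = 13; EF_Staff briefing = 13+7 = 20
ES_Rehearsal = max(EF_Catering order=15, EF_AV setup=4, EF_Stage build=19, EF_Marketing push=26, EF_Ticketing=10, EF_Staff briefing=20) = 26; EF_Rehearsal = 26+14 = 40
Expected project duration μ = 40 hours. Critical path: Vendor contracts → Marketing push → Rehearsal.

Variance along critical path = 4.000 + 11.111 + 5.444 = 20.556; σ = √20.556 = 4.534 hours.
Z = (45 − 40) / 4.534 = 1.103
P(T ≤ 45) = Φ(1.103) ≈ 0.865

0.865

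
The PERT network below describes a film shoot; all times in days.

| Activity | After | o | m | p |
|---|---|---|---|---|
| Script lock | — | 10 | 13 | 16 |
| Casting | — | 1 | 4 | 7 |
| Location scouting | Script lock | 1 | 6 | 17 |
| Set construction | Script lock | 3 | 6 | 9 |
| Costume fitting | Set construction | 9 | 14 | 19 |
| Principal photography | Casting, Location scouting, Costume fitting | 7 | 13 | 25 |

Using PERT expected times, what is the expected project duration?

te_Script lock = (10 + 4·13 + 16)/6 = 78/6 = 13
te_Casting = (1 + 4·4 + 7)/6 = 24/6 = 4
te_Location scouting = (1 + 4·6 + 17)/6 = 42/6 = 7
te_Set construction = (3 + 4·6 + 9)/6 = 36/6 = 6
te_Costume fitting = (9 + 4·14 + 19)/6 = 84/6 = 14
te_Principal photography = (7 + 4·13 + 25)/6 = 84/6 = 14

Forward pass:
ES_Script lock = 0; EF_Script lock = 13
ES_Casting = 0; EF_Casting = 4
ES_Location scouting = 13; EF_Location scouting = 13+7 = 20
ES_Set construction = 13; EF_Set construction = 13+6 = 19
ES_Costume fitting = 19; EF_Costume fitting = 19+14 = 33
ES_Principal photography = max(EF_Casting=4, EF_Location scouting=20, EF_Costume fitting=33) = 33; EF_Principal photography = 33+14 = 47
Expected project duration μ = 47 days. Critical path: Script lock → Set construction → Costume fitting → Principal photography.

47 days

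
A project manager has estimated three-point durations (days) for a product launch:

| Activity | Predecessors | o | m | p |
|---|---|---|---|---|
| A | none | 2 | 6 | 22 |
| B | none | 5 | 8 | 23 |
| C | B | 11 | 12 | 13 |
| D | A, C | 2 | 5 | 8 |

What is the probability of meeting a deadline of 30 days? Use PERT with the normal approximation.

0.827

te_A = (2 + 4·6 + 22)/6 = 48/6 = 8; σ²_A = ((22−2)/6)² = 11.111
te_B = (5 + 4·8 + 23)/6 = 60/6 = 10; σ²_B = ((23−5)/6)² = 9.000
te_C = (11 + 4·12 + 13)/6 = 72/6 = 12; σ²_C = ((13−11)/6)² = 0.111
te_D = (2 + 4·5 + 8)/6 = 30/6 = 5; σ²_D = ((8−2)/6)² = 1.000

Forward pass:
ES_A = 0; EF_A = 8
ES_B = 0; EF_B = 10
ES_C = 10; EF_C = 10+12 = 22
ES_D = max(EF_A=8, EF_C=22) = 22; EF_D = 22+5 = 27
Expected project duration μ = 27 days. Critical path: B → C → D.

Variance along critical path = 9.000 + 0.111 + 1.000 = 10.111; σ = √10.111 = 3.180 days.
Z = (30 − 27) / 3.180 = 0.943
P(T ≤ 30) = Φ(0.943) ≈ 0.827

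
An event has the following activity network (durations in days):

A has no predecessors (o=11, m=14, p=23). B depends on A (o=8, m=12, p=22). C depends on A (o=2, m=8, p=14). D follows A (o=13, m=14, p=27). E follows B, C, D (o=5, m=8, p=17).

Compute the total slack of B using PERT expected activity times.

3 days

te_A = (11 + 4·14 + 23)/6 = 90/6 = 15
te_B = (8 + 4·12 + 22)/6 = 78/6 = 13
te_C = (2 + 4·8 + 14)/6 = 48/6 = 8
te_D = (13 + 4·14 + 27)/6 = 96/6 = 16
te_E = (5 + 4·8 + 17)/6 = 54/6 = 9

Forward pass:
ES_A = 0; EF_A = 15
ES_B = 15; EF_B = 15+13 = 28
ES_C = 15; EF_C = 15+8 = 23
ES_D = 15; EF_D = 15+16 = 31
ES_E = max(EF_B=28, EF_C=23, EF_D=31) = 31; EF_E = 31+9 = 40
Expected project duration μ = 40 days. Critical path: A → D → E.

Backward pass:
LF_E = 40; LS_E = 40−9 = 31
LF_D = LS_E = 31; LS_D = 31−16 = 15
LF_C = LS_E = 31; LS_C = 31−8 = 23
LF_B = LS_E = 31; LS_B = 31−13 = 18
LF_A = min(LS_B=18, LS_C=23, LS_D=15) = 15; LS_A = 15−15 = 0
Slack_B = LS_B − ES_B = 18 − 15 = 3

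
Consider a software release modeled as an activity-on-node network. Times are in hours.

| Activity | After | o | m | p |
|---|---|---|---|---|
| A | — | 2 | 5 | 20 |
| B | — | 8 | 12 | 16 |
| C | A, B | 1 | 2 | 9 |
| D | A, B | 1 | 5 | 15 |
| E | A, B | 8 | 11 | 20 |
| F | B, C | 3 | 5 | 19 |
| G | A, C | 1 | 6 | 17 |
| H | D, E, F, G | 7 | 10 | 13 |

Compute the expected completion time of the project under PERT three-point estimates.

34 hours

te_A = (2 + 4·5 + 20)/6 = 42/6 = 7
te_B = (8 + 4·12 + 16)/6 = 72/6 = 12
te_C = (1 + 4·2 + 9)/6 = 18/6 = 3
te_D = (1 + 4·5 + 15)/6 = 36/6 = 6
te_E = (8 + 4·11 + 20)/6 = 72/6 = 12
te_F = (3 + 4·5 + 19)/6 = 42/6 = 7
te_G = (1 + 4·6 + 17)/6 = 42/6 = 7
te_H = (7 + 4·10 + 13)/6 = 60/6 = 10

Forward pass:
ES_A = 0; EF_A = 7
ES_B = 0; EF_B = 12
ES_C = max(EF_A=7, EF_B=12) = 12; EF_C = 12+3 = 15
ES_D = max(EF_A=7, EF_B=12) = 12; EF_D = 12+6 = 18
ES_E = max(EF_A=7, EF_B=12) = 12; EF_E = 12+12 = 24
ES_F = max(EF_B=12, EF_C=15) = 15; EF_F = 15+7 = 22
ES_G = max(EF_A=7, EF_C=15) = 15; EF_G = 15+7 = 22
ES_H = max(EF_D=18, EF_E=24, EF_F=22, EF_G=22) = 24; EF_H = 24+10 = 34
Expected project duration μ = 34 hours. Critical path: B → E → H.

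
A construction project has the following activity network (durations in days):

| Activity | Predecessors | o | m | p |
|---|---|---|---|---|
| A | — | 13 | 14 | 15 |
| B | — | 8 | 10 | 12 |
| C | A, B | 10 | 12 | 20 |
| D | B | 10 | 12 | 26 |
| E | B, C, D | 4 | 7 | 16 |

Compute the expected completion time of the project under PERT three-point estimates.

te_A = (13 + 4·14 + 15)/6 = 84/6 = 14
te_B = (8 + 4·10 + 12)/6 = 60/6 = 10
te_C = (10 + 4·12 + 20)/6 = 78/6 = 13
te_D = (10 + 4·12 + 26)/6 = 84/6 = 14
te_E = (4 + 4·7 + 16)/6 = 48/6 = 8

Forward pass:
ES_A = 0; EF_A = 14
ES_B = 0; EF_B = 10
ES_C = max(EF_A=14, EF_B=10) = 14; EF_C = 14+13 = 27
ES_D = 10; EF_D = 10+14 = 24
ES_E = max(EF_B=10, EF_C=27, EF_D=24) = 27; EF_E = 27+8 = 35
Expected project duration μ = 35 days. Critical path: A → C → E.

35 days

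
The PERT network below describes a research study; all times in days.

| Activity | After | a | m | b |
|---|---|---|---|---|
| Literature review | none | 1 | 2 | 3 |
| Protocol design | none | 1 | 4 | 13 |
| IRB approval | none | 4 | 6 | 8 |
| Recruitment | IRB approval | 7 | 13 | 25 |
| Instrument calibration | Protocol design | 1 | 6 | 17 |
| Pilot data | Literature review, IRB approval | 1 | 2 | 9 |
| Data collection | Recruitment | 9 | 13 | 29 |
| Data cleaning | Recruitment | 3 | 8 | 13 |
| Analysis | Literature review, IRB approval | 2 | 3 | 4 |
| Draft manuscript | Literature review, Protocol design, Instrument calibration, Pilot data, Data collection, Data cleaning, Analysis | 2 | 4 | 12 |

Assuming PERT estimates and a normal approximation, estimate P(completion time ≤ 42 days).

0.661

te_Literature review = (1 + 4·2 + 3)/6 = 12/6 = 2; σ²_Literature review = ((3−1)/6)² = 0.111
te_Protocol design = (1 + 4·4 + 13)/6 = 30/6 = 5; σ²_Protocol design = ((13−1)/6)² = 4.000
te_IRB approval = (4 + 4·6 + 8)/6 = 36/6 = 6; σ²_IRB approval = ((8−4)/6)² = 0.444
te_Recruitment = (7 + 4·13 + 25)/6 = 84/6 = 14; σ²_Recruitment = ((25−7)/6)² = 9.000
te_Instrument calibration = (1 + 4·6 + 17)/6 = 42/6 = 7; σ²_Instrument calibration = ((17−1)/6)² = 7.111
te_Pilot data = (1 + 4·2 + 9)/6 = 18/6 = 3; σ²_Pilot data = ((9−1)/6)² = 1.778
te_Data collection = (9 + 4·13 + 29)/6 = 90/6 = 15; σ²_Data collection = ((29−9)/6)² = 11.111
te_Data cleaning = (3 + 4·8 + 13)/6 = 48/6 = 8; σ²_Data cleaning = ((13−3)/6)² = 2.778
te_Analysis = (2 + 4·3 + 4)/6 = 18/6 = 3; σ²_Analysis = ((4−2)/6)² = 0.111
te_Draft manuscript = (2 + 4·4 + 12)/6 = 30/6 = 5; σ²_Draft manuscript = ((12−2)/6)² = 2.778

Forward pass:
ES_Literature review = 0; EF_Literature review = 2
ES_Protocol design = 0; EF_Protocol design = 5
ES_IRB approval = 0; EF_IRB approval = 6
ES_Recruitment = 6; EF_Recruitment = 6+14 = 20
ES_Instrument calibration = 5; EF_Instrument calibration = 5+7 = 12
ES_Pilot data = max(EF_Literature review=2, EF_IRB approval=6) = 6; EF_Pilot data = 6+3 = 9
ES_Data collection = 20; EF_Data collection = 20+15 = 35
ES_Data cleaning = 20; EF_Data cleaning = 20+8 = 28
ES_Analysis = max(EF_Literature review=2, EF_IRB approval=6) = 6; EF_Analysis = 6+3 = 9
ES_Draft manuscript = max(EF_Literature review=2, EF_Protocol design=5, EF_Instrument calibration=12, EF_Pilot data=9, EF_Data collection=35, EF_Data cleaning=28, EF_Analysis=9) = 35; EF_Draft manuscript = 35+5 = 40
Expected project duration μ = 40 days. Critical path: IRB approval → Recruitment → Data collection → Draft manuscript.

Variance along critical path = 0.444 + 9.000 + 11.111 + 2.778 = 23.333; σ = √23.333 = 4.830 days.
Z = (42 − 40) / 4.830 = 0.414
P(T ≤ 42) = Φ(0.414) ≈ 0.661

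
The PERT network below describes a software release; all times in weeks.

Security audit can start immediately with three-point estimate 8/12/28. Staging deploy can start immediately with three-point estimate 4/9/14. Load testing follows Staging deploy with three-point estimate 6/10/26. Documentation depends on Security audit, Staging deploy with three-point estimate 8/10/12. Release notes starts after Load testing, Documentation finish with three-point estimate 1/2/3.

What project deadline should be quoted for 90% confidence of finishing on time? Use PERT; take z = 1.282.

te_Security audit = (8 + 4·12 + 28)/6 = 84/6 = 14; σ²_Security audit = ((28−8)/6)² = 11.111
te_Staging deploy = (4 + 4·9 + 14)/6 = 54/6 = 9; σ²_Staging deploy = ((14−4)/6)² = 2.778
te_Load testing = (6 + 4·10 + 26)/6 = 72/6 = 12; σ²_Load testing = ((26−6)/6)² = 11.111
te_Documentation = (8 + 4·10 + 12)/6 = 60/6 = 10; σ²_Documentation = ((12−8)/6)² = 0.444
te_Release notes = (1 + 4·2 + 3)/6 = 12/6 = 2; σ²_Release notes = ((3−1)/6)² = 0.111

Forward pass:
ES_Security audit = 0; EF_Security audit = 14
ES_Staging deploy = 0; EF_Staging deploy = 9
ES_Load testing = 9; EF_Load testing = 9+12 = 21
ES_Documentation = max(EF_Security audit=14, EF_Staging deploy=9) = 14; EF_Documentation = 14+10 = 24
ES_Release notes = max(EF_Load testing=21, EF_Documentation=24) = 24; EF_Release notes = 24+2 = 26
Expected project duration μ = 26 weeks. Critical path: Security audit → Documentation → Release notes.

Variance along critical path = 11.111 + 0.444 + 0.111 = 11.667; σ = 3.416 weeks.
D = μ + z·σ = 26 + 1.282·3.416 = 30.4 weeks

30.4 weeks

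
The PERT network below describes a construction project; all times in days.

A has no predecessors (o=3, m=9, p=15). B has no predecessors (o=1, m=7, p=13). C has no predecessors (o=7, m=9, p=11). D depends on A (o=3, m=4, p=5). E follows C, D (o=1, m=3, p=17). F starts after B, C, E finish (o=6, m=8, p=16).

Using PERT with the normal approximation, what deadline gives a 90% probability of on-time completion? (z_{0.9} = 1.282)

te_A = (3 + 4·9 + 15)/6 = 54/6 = 9; σ²_A = ((15−3)/6)² = 4.000
te_B = (1 + 4·7 + 13)/6 = 42/6 = 7; σ²_B = ((13−1)/6)² = 4.000
te_C = (7 + 4·9 + 11)/6 = 54/6 = 9; σ²_C = ((11−7)/6)² = 0.444
te_D = (3 + 4·4 + 5)/6 = 24/6 = 4; σ²_D = ((5−3)/6)² = 0.111
te_E = (1 + 4·3 + 17)/6 = 30/6 = 5; σ²_E = ((17−1)/6)² = 7.111
te_F = (6 + 4·8 + 16)/6 = 54/6 = 9; σ²_F = ((16−6)/6)² = 2.778

Forward pass:
ES_A = 0; EF_A = 9
ES_B = 0; EF_B = 7
ES_C = 0; EF_C = 9
ES_D = 9; EF_D = 9+4 = 13
ES_E = max(EF_C=9, EF_D=13) = 13; EF_E = 13+5 = 18
ES_F = max(EF_B=7, EF_C=9, EF_E=18) = 18; EF_F = 18+9 = 27
Expected project duration μ = 27 days. Critical path: A → D → E → F.

Variance along critical path = 4.000 + 0.111 + 7.111 + 2.778 = 14.000; σ = 3.742 days.
D = μ + z·σ = 27 + 1.282·3.742 = 31.8 days

31.8 days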